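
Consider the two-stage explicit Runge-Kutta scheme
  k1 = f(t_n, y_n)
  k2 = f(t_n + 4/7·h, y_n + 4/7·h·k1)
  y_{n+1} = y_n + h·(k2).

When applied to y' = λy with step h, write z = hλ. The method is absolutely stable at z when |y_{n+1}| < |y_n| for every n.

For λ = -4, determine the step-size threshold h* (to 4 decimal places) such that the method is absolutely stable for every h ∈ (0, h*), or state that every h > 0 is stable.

With y'=λy (z=hλ):
  k1=λy_n ⇒ h·k1=z·y_n;  k2=λ(1+4/7z)y_n ⇒ h·k2=z(1+4/7z)y_n
  y_{n+1}/y_n = 1 + z(1+4/7z) = 1 + z + 4/7z²
  Hence R(z) = 1 + z + 4/7z².

Need |R(x)|<1, x<0.
x=-0.83: |R|=0.5637
R=1: x+4/7x²=0 ⇒ x=−7/4=-1.7500; min R=1−1/(4·4/7)=0.5625>−1
Confirm numerically:
  x=-1.710: |R|=0.96091 <1
  x=-1.681: |R|=0.93372 <1
  x=-1.383: |R|=0.70997 <1
  x=-1.212: |R|=0.62740 <1
  x=-2.173: |R|=1.52525 >1
  x=-2.171: |R|=1.52228 >1
  x=-1.854: |R|=1.11018 >1
Stable set (-1.7500, 0).

(-1.7500,0); λ=-4 ⇒ h* = (7/4)/4 = 0.4375.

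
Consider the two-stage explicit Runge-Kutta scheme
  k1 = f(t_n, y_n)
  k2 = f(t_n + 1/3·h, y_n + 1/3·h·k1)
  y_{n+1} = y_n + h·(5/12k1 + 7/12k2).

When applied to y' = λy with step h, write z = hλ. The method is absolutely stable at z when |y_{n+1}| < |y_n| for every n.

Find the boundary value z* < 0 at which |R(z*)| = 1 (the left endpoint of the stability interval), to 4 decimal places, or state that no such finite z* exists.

Test eqn y'=λy, z=hλ:
  k1=λy_n ⇒ h·k1=z·y_n;  k2=λ(1+1/3z)y_n ⇒ h·k2=z(1+1/3z)y_n
  y_{n+1}/y_n = 1 + 5/12z + 7/12z(1+1/3z) = 1 + z + 7/36z²
  R(z) = 1 + z + 7/36z².

Solve |R(x)|<1 on ℝ⁻.
x=-1.2: |R|=0.0800
R=1: x+7/36x²=0 ⇒ x=−36/7=-5.1429; min R=1−1/(4·7/36)=-0.2857>−1
Confirm numerically:
  x=-5.108: |R|=0.96538 <1
  x=-4.261: |R|=0.26936 <1
  x=-3.012: |R|=0.24797 <1
  x=-2.523: |R|=0.28526 <1
  x=-5.549: |R|=1.43822 >1
  x=-5.498: |R|=1.37967 >1
  x=-5.493: |R|=1.37398 >1
Interval (-5.1429, 0).

z* = -5.1429.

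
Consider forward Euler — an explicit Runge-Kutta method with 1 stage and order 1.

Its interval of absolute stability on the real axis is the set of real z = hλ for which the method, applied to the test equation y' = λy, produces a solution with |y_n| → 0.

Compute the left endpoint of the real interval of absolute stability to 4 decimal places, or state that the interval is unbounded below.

z* = -2.0000.

On y'=λy, z=hλ:
  order 1, 1-stage ⇒ R(z)=1+z
  (e.g. R(-0.96)=0.04000, |R|=0.04000)

Need |R(x)|<1, x<0.
x=-0.96: |R|=0.0400
|R(-1.31)|=0.3100 |R(-1)|=0.0000 |R(-0.86)|=0.1400
Bisect:
  x_lo=-2.5988 |R|=1.5988  x_hi=-0.1645 |R|=0.8355
  mid=-1.38165 |R|=0.38165 →hi
  mid=-1.99021 |R|=0.99021 →hi
  mid=-2.29449 |R|=1.29449 →lo
  mid=-2.14235 |R|=1.14235 →lo
  mid=-2.06628 |R|=1.06628 →lo
  mid=-2.02824 |R|=1.02824 →lo
  mid=-2.00923 |R|=1.00923 →lo
  ...
  [-2.00002,-1.99987] ⇒ x*=-2.0000
So |R|<1 on (-2.0000, 0).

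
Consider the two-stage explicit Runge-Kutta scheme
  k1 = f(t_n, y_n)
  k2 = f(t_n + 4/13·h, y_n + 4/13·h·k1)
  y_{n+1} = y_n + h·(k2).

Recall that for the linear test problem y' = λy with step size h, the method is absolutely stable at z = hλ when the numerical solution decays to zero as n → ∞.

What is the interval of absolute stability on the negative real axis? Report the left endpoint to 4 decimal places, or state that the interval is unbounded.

(-3.2500, 0).

With y'=λy (z=hλ):
  k1=λy_n ⇒ h·k1=z·y_n;  k2=λ(1+4/13z)y_n ⇒ h·k2=z(1+4/13z)y_n
  y_{n+1}/y_n = 1 + z(1+4/13z) = 1 + z + 4/13z²
  Hence R(z) = 1 + z + 4/13z².

Boundary: |R(x)|=1, x<0.
x=-1.17: |R|=0.2512
R=1: x+4/13x²=0 ⇒ x=−13/4=-3.2500; min R=1−1/(4·4/13)=0.1875>−1
Confirm numerically:
  x=-3.120: |R|=0.87520 <1
  x=-2.645: |R|=0.50762 <1
  x=-2.268: |R|=0.31472 <1
  x=-1.938: |R|=0.21764 <1
  x=-3.794: |R|=1.63506 >1
  x=-3.516: |R|=1.28777 >1
Interval (-3.2500, 0).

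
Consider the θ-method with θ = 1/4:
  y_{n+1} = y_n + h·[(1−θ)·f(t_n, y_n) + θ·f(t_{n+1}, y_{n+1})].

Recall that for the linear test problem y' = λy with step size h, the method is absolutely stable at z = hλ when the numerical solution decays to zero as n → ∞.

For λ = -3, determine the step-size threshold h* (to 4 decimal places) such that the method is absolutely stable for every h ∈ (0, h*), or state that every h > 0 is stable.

Test eqn y'=λy, z=hλ:
  y_{n+1} = y_n + z·[3/4·y_n + 1/4·y_{n+1}] ⇒ (1 − 1/4z)y_{n+1} = (1 + 3/4z)y_n
  R(z) = (1 + 3/4z)/(1 − 1/4z).

Solve |R(x)|<1 on ℝ⁻.
x=-1.59: |R|=0.1377
R=−1: 1+3/4x = −1+1/4x ⇒ -1/2x=2 ⇒ x=2/(-1/2)=-4.0000
Confirm numerically:
  x=-3.525: |R|=0.87375 <1
  x=-2.136: |R|=0.39244 <1
  x=-2.062: |R|=0.36061 <1
  x=-4.468: |R|=1.11053 >1
  x=-4.396: |R|=1.09433 >1
  x=-4.389: |R|=1.09274 >1
So |R|<1 on (-4.0000, 0).

(-4.0000,0); λ=-3 ⇒ h* = (4)/3 = 1.3333.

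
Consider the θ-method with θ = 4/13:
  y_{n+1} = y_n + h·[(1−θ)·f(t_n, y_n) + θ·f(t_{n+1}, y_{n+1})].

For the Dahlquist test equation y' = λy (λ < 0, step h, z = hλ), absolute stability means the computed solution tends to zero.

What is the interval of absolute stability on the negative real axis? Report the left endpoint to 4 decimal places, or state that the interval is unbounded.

Test eqn y'=λy, z=hλ:
  y_{n+1} = y_n + z·[9/13·y_n + 4/13·y_{n+1}] ⇒ (1 − 4/13z)y_{n+1} = (1 + 9/13z)y_n
  so R(z) = (1 + 9/13z)/(1 − 4/13z).

Solve |R(x)|<1 on ℝ⁻.
x=-0.88: |R|=0.3075
R=−1: 1+9/13x = −1+4/13x ⇒ -5/13x=2 ⇒ x=2/(-5/13)=-5.2000
Confirm numerically:
  x=-4.852: |R|=0.94631 <1
  x=-3.641: |R|=0.71720 <1
  x=-2.291: |R|=0.34376 <1
  x=-5.417: |R|=1.03130 >1
  x=-5.374: |R|=1.02522 >1
Interval (-5.2000, 0).

(-5.2000, 0).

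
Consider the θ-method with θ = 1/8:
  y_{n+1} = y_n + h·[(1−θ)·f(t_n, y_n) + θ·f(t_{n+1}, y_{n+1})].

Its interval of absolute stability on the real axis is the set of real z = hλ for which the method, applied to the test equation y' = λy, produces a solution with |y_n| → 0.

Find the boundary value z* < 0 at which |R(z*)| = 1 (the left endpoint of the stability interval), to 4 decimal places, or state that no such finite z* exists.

left endpoint -2.6667.

Set f=λy, z=hλ:
  y_{n+1} = y_n + z·[7/8·y_n + 1/8·y_{n+1}] ⇒ (1 − 1/8z)y_{n+1} = (1 + 7/8z)y_n
  Hence R(z) = (1 + 7/8z)/(1 − 1/8z).

Solve |R(x)|<1 on ℝ⁻.
x=-0.65: |R|=0.3988
R=−1: 1+7/8x = −1+1/8x ⇒ -3/4x=2 ⇒ x=2/(-3/4)=-2.6667
Confirm numerically:
  x=-2.240: |R|=0.75000 <1
  x=-2.050: |R|=0.63184 <1
  x=-1.450: |R|=0.22751 <1
  x=-3.091: |R|=1.22956 >1
  x=-2.887: |R|=1.12143 >1
  x=-2.881: |R|=1.11819 >1
Interval (-2.6667, 0).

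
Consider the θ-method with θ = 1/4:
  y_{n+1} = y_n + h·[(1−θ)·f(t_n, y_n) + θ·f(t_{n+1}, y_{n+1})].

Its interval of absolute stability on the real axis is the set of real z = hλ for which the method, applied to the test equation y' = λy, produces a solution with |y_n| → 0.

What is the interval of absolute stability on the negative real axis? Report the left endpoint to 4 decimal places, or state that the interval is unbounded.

Test eqn y'=λy, z=hλ:
  y_{n+1} = y_n + z·[3/4·y_n + 1/4·y_{n+1}] ⇒ (1 − 1/4z)y_{n+1} = (1 + 3/4z)y_n
  ⇒ R(z) = (1 + 3/4z)/(1 − 1/4z).

Solve |R(x)|<1 on ℝ⁻.
x=-1.35: |R|=0.0093
R=−1: 1+3/4x = −1+1/4x ⇒ -1/2x=2 ⇒ x=2/(-1/2)=-4.0000
Confirm numerically:
  x=-3.731: |R|=0.93041 <1
  x=-3.515: |R|=0.87092 <1
  x=-3.251: |R|=0.79341 <1
  x=-1.604: |R|=0.14490 <1
  x=-4.420: |R|=1.09976 >1
  x=-4.270: |R|=1.06530 >1
  x=-4.035: |R|=1.00871 >1
Interval (-4.0000, 0).

(-4.0000, 0).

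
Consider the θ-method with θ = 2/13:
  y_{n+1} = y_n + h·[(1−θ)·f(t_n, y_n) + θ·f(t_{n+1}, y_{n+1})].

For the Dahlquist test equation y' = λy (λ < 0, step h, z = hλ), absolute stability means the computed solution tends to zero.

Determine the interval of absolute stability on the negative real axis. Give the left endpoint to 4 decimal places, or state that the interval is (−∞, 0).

On y'=λy, z=hλ:
  y_{n+1} = y_n + z·[11/13·y_n + 2/13·y_{n+1}] ⇒ (1 − 2/13z)y_{n+1} = (1 + 11/13z)y_n
  R(z) = (1 + 11/13z)/(1 − 2/13z).

Solve |R(x)|<1 on ℝ⁻.
x=-0.79: |R|=0.2956
R=−1: 1+11/13x = −1+2/13x ⇒ -9/13x=2 ⇒ x=2/(-9/13)=-2.8889
Confirm numerically:
  x=-2.868: |R|=0.98997 <1
  x=-2.312: |R|=0.70540 <1
  x=-1.574: |R|=0.26715 <1
  x=-3.405: |R|=1.23448 >1
  x=-3.065: |R|=1.08285 >1
  x=-3.044: |R|=1.07313 >1
Stable set (-2.8889, 0).

z∈(-2.8889,0).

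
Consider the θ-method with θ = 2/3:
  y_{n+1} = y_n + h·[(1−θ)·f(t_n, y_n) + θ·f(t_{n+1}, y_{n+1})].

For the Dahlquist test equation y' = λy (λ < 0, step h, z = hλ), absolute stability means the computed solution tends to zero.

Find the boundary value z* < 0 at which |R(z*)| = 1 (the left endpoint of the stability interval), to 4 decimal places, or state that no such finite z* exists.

(−∞, 0) — no finite endpoint.

On y'=λy, z=hλ:
  y_{n+1} = y_n + z·[1/3·y_n + 2/3·y_{n+1}] ⇒ (1 − 2/3z)y_{n+1} = (1 + 1/3z)y_n
  ⇒ R(z) = (1 + 1/3z)/(1 − 2/3z).

Boundary: |R(x)|=1, x<0.
x=-1.23: |R|=0.3242
x=-2: |R|=0.1429
x=-10: |R|=0.3043
x=-100: |R|=0.4778
θ=2/3≥1/2 ⇒ |1+1/3x|<|1−2/3x| ∀x<0 ⇒ interval (−∞,0).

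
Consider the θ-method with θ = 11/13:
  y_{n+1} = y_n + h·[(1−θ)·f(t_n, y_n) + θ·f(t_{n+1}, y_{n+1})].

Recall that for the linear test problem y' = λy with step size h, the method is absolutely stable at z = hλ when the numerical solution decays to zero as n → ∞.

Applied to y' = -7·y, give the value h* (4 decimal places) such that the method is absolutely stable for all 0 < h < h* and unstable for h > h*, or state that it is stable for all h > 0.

On y'=λy, z=hλ:
  y_{n+1} = y_n + z·[2/13·y_n + 11/13·y_{n+1}] ⇒ (1 − 11/13z)y_{n+1} = (1 + 2/13z)y_n
  Hence R(z) = (1 + 2/13z)/(1 − 11/13z).

Boundary: |R(x)|=1, x<0.
x=-1.73: |R|=0.2978
x=-2: |R|=0.2571
x=-10: |R|=0.0569
x=-100: |R|=0.1680
θ=11/13≥1/2 ⇒ |1+2/13x|<|1−11/13x| ∀x<0 ⇒ stable on all of ℝ⁻.

unbounded; (−∞, 0). Any h>0 works for λ=-7.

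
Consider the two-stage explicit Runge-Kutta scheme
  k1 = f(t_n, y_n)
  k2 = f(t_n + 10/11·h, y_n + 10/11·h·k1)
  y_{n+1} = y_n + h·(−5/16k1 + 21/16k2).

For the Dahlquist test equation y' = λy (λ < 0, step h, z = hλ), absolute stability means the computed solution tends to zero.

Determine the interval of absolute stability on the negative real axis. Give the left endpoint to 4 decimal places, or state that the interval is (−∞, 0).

Set f=λy, z=hλ:
  k1=λy_n ⇒ h·k1=z·y_n;  k2=λ(1+10/11z)y_n ⇒ h·k2=z(1+10/11z)y_n
  y_{n+1}/y_n = 1 − 5/16z + 21/16z(1+10/11z) = 1 + z + 105/88z²
  so R(z) = 1 + z + 105/88z².

Solve |R(x)|<1 on ℝ⁻.
x=-0.69: |R|=0.8781
R=1: x+105/88x²=0 ⇒ x=−88/105=-0.8381; min R=1−1/(4·105/88)=0.7905>−1
Confirm numerically:
  x=-0.583: |R|=0.82255 <1
  x=-0.563: |R|=0.81520 <1
  x=-0.550: |R|=0.81094 <1
  x=-1.267: |R|=1.64840 >1
  x=-1.171: |R|=1.46514 >1
  x=-1.022: |R|=1.22426 >1
Interval (-0.8381, 0).

(-0.8381, 0).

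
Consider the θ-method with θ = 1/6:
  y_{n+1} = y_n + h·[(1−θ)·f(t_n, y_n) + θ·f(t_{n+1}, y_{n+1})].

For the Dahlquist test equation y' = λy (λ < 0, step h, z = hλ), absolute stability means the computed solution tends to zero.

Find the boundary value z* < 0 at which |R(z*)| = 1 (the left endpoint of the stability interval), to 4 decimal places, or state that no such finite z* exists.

Set f=λy, z=hλ:
  y_{n+1} = y_n + z·[5/6·y_n + 1/6·y_{n+1}] ⇒ (1 − 1/6z)y_{n+1} = (1 + 5/6z)y_n
  R(z) = (1 + 5/6z)/(1 − 1/6z).

Boundary: |R(x)|=1, x<0.
x=-1.39: |R|=0.1286
R=−1: 1+5/6x = −1+1/6x ⇒ -2/3x=2 ⇒ x=2/(-2/3)=-3.0000
Confirm numerically:
  x=-2.837: |R|=0.92622 <1
  x=-2.707: |R|=0.86540 <1
  x=-2.686: |R|=0.85540 <1
  x=-1.556: |R|=0.23557 <1
  x=-3.463: |R|=1.19571 >1
  x=-3.188: |R|=1.08185 >1
  x=-3.134: |R|=1.05868 >1
So |R|<1 on (-3.0000, 0).

z* = -3.0000.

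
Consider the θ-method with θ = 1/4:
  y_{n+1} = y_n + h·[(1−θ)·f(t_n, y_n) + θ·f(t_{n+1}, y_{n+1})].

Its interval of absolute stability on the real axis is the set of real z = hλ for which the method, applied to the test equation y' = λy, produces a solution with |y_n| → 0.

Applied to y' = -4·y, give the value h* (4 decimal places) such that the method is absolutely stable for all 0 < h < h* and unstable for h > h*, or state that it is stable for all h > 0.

Test eqn y'=λy, z=hλ:
  y_{n+1} = y_n + z·[3/4·y_n + 1/4·y_{n+1}] ⇒ (1 − 1/4z)y_{n+1} = (1 + 3/4z)y_n
  R(z) = (1 + 3/4z)/(1 − 1/4z).

Boundary: |R(x)|=1, x<0.
x=-0.87: |R|=0.2854
R=−1: 1+3/4x = −1+1/4x ⇒ -1/2x=2 ⇒ x=2/(-1/2)=-4.0000
Confirm numerically:
  x=-3.036: |R|=0.72598 <1
  x=-2.935: |R|=0.69286 <1
  x=-2.779: |R|=0.63977 <1
  x=-4.524: |R|=1.12295 >1
  x=-4.519: |R|=1.12185 >1
Interval (-4.0000, 0).

(-4.0000,0); λ=-4 ⇒ h* = (4)/4 = 1.0000.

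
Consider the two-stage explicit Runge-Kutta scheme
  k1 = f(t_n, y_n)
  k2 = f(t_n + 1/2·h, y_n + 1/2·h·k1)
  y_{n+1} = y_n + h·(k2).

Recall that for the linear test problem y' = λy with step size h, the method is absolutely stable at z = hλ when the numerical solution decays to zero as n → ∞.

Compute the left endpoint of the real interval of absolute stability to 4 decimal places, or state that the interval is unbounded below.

With y'=λy (z=hλ):
  k1=λy_n ⇒ h·k1=z·y_n;  k2=λ(1+1/2z)y_n ⇒ h·k2=z(1+1/2z)y_n
  y_{n+1}/y_n = 1 + z(1+1/2z) = 1 + z + 1/2z²
  R(z) = 1 + z + 1/2z².

Boundary: |R(x)|=1, x<0.
x=-0.41: |R|=0.6741
R=1: x+1/2x²=0 ⇒ x=−2=-2.0000; min R=1−1/(4·1/2)=0.5000>−1
Confirm numerically:
  x=-1.938: |R|=0.93992 <1
  x=-1.714: |R|=0.75490 <1
  x=-1.461: |R|=0.60626 <1
  x=-1.107: |R|=0.50572 <1
  x=-2.337: |R|=1.39378 >1
  x=-2.228: |R|=1.25399 >1
Stable set (-2.0000, 0).

z* = -2.0000.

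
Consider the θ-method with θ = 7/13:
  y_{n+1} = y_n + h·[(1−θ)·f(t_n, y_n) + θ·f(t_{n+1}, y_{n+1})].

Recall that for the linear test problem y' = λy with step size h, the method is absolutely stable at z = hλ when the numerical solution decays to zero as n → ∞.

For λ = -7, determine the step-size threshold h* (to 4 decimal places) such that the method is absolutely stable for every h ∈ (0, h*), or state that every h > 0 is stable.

interval (−∞, 0). Any h>0 works for λ=-7.

On y'=λy, z=hλ:
  y_{n+1} = y_n + z·[6/13·y_n + 7/13·y_{n+1}] ⇒ (1 − 7/13z)y_{n+1} = (1 + 6/13z)y_n
  ⇒ R(z) = (1 + 6/13z)/(1 − 7/13z).

Solve |R(x)|<1 on ℝ⁻.
x=-1.4: |R|=0.2018
x=-2: |R|=0.0370
x=-10: |R|=0.5663
x=-100: |R|=0.8233
θ=7/13≥1/2 ⇒ |1+6/13x|<|1−7/13x| ∀x<0 ⇒ stable on all of ℝ⁻.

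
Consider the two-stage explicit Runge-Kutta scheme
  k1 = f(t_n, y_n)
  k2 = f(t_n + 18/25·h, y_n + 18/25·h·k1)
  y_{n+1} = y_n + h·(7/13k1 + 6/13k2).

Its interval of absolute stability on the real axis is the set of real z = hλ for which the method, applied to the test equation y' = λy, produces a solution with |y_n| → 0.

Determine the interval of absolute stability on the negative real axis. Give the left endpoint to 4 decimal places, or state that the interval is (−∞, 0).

z∈(-3.0093,0).

On y'=λy, z=hλ:
  k1=λy_n ⇒ h·k1=z·y_n;  k2=λ(1+18/25z)y_n ⇒ h·k2=z(1+18/25z)y_n
  y_{n+1}/y_n = 1 + 7/13z + 6/13z(1+18/25z) = 1 + z + 108/325z²
  R(z) = 1 + z + 108/325z².

Need |R(x)|<1, x<0.
x=-1.7: |R|=0.2604
R=1: x+108/325x²=0 ⇒ x=−325/108=-3.0093; min R=1−1/(4·108/325)=0.2477>−1
Confirm numerically:
  x=-2.972: |R|=0.96320 <1
  x=-2.751: |R|=0.76390 <1
  x=-2.629: |R|=0.66779 <1
  x=-2.264: |R|=0.43931 <1
  x=-3.364: |R|=1.39656 >1
  x=-3.314: |R|=1.33560 >1
  x=-3.184: |R|=1.18489 >1
Stable set (-3.0093, 0).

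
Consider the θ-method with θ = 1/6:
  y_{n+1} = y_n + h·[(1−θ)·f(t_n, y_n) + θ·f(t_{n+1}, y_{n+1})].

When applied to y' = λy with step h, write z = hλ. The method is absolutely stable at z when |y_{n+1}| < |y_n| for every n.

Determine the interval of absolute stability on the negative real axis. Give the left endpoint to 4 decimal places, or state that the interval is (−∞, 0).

z∈(-3.0000,0).

Test eqn y'=λy, z=hλ:
  y_{n+1} = y_n + z·[5/6·y_n + 1/6·y_{n+1}] ⇒ (1 − 1/6z)y_{n+1} = (1 + 5/6z)y_n
  so R(z) = (1 + 5/6z)/(1 − 1/6z).

Need |R(x)|<1, x<0.
x=-0.9: |R|=0.2174
R=−1: 1+5/6x = −1+1/6x ⇒ -2/3x=2 ⇒ x=2/(-2/3)=-3.0000
Confirm numerically:
  x=-2.650: |R|=0.83815 <1
  x=-2.032: |R|=0.51793 <1
  x=-1.616: |R|=0.27311 <1
  x=-1.241: |R|=0.02831 <1
  x=-3.522: |R|=1.21928 >1
  x=-3.328: |R|=1.14065 >1
  x=-3.300: |R|=1.12903 >1
Stable set (-3.0000, 0).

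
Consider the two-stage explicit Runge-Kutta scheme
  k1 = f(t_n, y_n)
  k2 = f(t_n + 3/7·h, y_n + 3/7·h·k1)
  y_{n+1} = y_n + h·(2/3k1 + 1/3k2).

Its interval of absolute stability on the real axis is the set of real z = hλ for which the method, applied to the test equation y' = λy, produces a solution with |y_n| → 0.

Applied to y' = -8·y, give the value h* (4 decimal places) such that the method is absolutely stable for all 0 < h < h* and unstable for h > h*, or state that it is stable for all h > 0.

(-7.0000,0); λ=-8 ⇒ h* = (7)/8 = 0.8750.

Test eqn y'=λy, z=hλ:
  k1=λy_n ⇒ h·k1=z·y_n;  k2=λ(1+3/7z)y_n ⇒ h·k2=z(1+3/7z)y_n
  y_{n+1}/y_n = 1 + 2/3z + 1/3z(1+3/7z) = 1 + z + 1/7z²
  so R(z) = 1 + z + 1/7z².

Solve |R(x)|<1 on ℝ⁻.
x=-0.43: |R|=0.5964
R=1: x+1/7x²=0 ⇒ x=−7=-7.0000; min R=1−1/(4·1/7)=-0.7500>−1
Confirm numerically:
  x=-6.345: |R|=0.40629 <1
  x=-6.335: |R|=0.39817 <1
  x=-5.827: |R|=0.02356 <1
  x=-3.875: |R|=0.72991 <1
  x=-7.296: |R|=1.30852 >1
  x=-7.050: |R|=1.05036 >1
Stable set (-7.0000, 0).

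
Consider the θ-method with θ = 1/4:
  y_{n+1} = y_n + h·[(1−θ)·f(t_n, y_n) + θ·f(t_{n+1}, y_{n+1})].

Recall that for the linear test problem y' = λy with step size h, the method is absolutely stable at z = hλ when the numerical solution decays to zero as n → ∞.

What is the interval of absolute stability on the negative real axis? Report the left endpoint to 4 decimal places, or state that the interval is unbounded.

Set f=λy, z=hλ:
  y_{n+1} = y_n + z·[3/4·y_n + 1/4·y_{n+1}] ⇒ (1 − 1/4z)y_{n+1} = (1 + 3/4z)y_n
  R(z) = (1 + 3/4z)/(1 − 1/4z).

Find x<0 with |R(x)|<1.
x=-0.84: |R|=0.3058
R=−1: 1+3/4x = −1+1/4x ⇒ -1/2x=2 ⇒ x=2/(-1/2)=-4.0000
Confirm numerically:
  x=-2.920: |R|=0.68786 <1
  x=-2.775: |R|=0.63838 <1
  x=-2.585: |R|=0.57024 <1
  x=-1.926: |R|=0.30003 <1
  x=-4.582: |R|=1.13563 >1
  x=-4.560: |R|=1.13084 >1
  x=-4.457: |R|=1.10808 >1
Interval (-4.0000, 0).

(-4.0000, 0).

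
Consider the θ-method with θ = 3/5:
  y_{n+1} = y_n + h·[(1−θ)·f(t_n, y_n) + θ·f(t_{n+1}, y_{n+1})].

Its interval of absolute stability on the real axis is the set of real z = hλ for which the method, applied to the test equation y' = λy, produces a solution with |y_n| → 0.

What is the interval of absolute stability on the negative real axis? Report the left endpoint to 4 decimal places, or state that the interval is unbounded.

With y'=λy (z=hλ):
  y_{n+1} = y_n + z·[2/5·y_n + 3/5·y_{n+1}] ⇒ (1 − 3/5z)y_{n+1} = (1 + 2/5z)y_n
  Hence R(z) = (1 + 2/5z)/(1 − 3/5z).

Need |R(x)|<1, x<0.
x=-0.4: |R|=0.6774
x=-2: |R|=0.0909
x=-10: |R|=0.4286
x=-100: |R|=0.6393
θ=3/5≥1/2 ⇒ |1+2/5x|<|1−3/5x| ∀x<0 ⇒ unbounded interval.

unbounded; (−∞, 0).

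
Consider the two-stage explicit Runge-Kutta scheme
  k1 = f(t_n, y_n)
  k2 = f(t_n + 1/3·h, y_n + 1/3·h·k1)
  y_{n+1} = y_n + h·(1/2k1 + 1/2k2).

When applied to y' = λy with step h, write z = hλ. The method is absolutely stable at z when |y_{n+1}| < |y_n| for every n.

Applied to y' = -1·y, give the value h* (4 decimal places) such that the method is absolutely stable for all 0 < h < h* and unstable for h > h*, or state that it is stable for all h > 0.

(-6.0000,0); λ=-1 ⇒ h* = (6)/1 = 6.0000.

On y'=λy, z=hλ:
  k1=λy_n ⇒ h·k1=z·y_n;  k2=λ(1+1/3z)y_n ⇒ h·k2=z(1+1/3z)y_n
  y_{n+1}/y_n = 1 + 1/2z + 1/2z(1+1/3z) = 1 + z + 1/6z²
  ⇒ R(z) = 1 + z + 1/6z².

Solve |R(x)|<1 on ℝ⁻.
x=-1.02: |R|=0.1534
R=1: x+1/6x²=0 ⇒ x=−6=-6.0000; min R=1−1/(4·1/6)=-0.5000>−1
Confirm numerically:
  x=-5.427: |R|=0.48172 <1
  x=-3.774: |R|=0.40015 <1
  x=-2.639: |R|=0.47828 <1
  x=-6.359: |R|=1.38048 >1
  x=-6.241: |R|=1.25068 >1
So |R|<1 on (-6.0000, 0).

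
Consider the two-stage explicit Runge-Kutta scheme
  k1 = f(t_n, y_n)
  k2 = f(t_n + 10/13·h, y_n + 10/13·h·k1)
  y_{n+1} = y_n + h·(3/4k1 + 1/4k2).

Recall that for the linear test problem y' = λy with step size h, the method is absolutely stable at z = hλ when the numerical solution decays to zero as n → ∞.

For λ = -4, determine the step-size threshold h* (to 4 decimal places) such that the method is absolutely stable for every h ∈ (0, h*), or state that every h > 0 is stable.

(-5.2000,0); λ=-4 ⇒ h* = (26/5)/4 = 1.3000.

On y'=λy, z=hλ:
  k1=λy_n ⇒ h·k1=z·y_n;  k2=λ(1+10/13z)y_n ⇒ h·k2=z(1+10/13z)y_n
  y_{n+1}/y_n = 1 + 3/4z + 1/4z(1+10/13z) = 1 + z + 5/26z²
  R(z) = 1 + z + 5/26z².

Boundary: |R(x)|=1, x<0.
x=-0.44: |R|=0.5972
R=1: x+5/26x²=0 ⇒ x=−26/5=-5.2000; min R=1−1/(4·5/26)=-0.3000>−1
Confirm numerically:
  x=-4.365: |R|=0.29908 <1
  x=-3.745: |R|=0.04788 <1
  x=-3.102: |R|=0.25154 <1
  x=-5.698: |R|=1.54569 >1
  x=-5.520: |R|=1.33969 >1
Stable set (-5.2000, 0).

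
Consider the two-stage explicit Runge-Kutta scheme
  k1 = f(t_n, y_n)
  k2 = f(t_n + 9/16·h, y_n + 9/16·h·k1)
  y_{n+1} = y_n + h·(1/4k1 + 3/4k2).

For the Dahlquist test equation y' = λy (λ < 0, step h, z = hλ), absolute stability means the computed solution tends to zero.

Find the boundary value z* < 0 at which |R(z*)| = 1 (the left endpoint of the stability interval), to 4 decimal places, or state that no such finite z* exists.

Set f=λy, z=hλ:
  k1=λy_n ⇒ h·k1=z·y_n;  k2=λ(1+9/16z)y_n ⇒ h·k2=z(1+9/16z)y_n
  y_{n+1}/y_n = 1 + 1/4z + 3/4z(1+9/16z) = 1 + z + 27/64z²
  so R(z) = 1 + z + 27/64z².

Solve |R(x)|<1 on ℝ⁻.
x=-0.9: |R|=0.4417
R=1: x+27/64x²=0 ⇒ x=−64/27=-2.3704; min R=1−1/(4·27/64)=0.4074>−1
Confirm numerically:
  x=-1.553: |R|=0.46448 <1
  x=-1.521: |R|=0.45498 <1
  x=-1.333: |R|=0.41663 <1
  x=-2.753: |R|=1.44439 >1
  x=-2.397: |R|=1.02693 >1
  x=-2.393: |R|=1.02285 >1
So |R|<1 on (-2.3704, 0).

left endpoint -2.3704.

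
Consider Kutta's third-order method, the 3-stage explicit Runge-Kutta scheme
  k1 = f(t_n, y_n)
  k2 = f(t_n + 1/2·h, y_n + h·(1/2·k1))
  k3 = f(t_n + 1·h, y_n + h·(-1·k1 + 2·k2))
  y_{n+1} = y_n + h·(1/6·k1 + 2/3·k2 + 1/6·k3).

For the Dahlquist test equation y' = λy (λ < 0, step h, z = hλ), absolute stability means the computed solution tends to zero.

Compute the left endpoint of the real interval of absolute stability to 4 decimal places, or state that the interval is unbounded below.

On y'=λy, z=hλ:
  order 3, 3-stage ⇒ R(z)=1+z+z^2/2+z^3/6
  (e.g. R(-0.6)=0.54400, |R|=0.54400)

Need |R(x)|<1, x<0.
x=-0.6: |R|=0.5440
|R(-2.16)|=0.5068 |R(-1.58)|=0.0108 |R(-1.32)|=0.1679
Bisect:
  x_lo=-2.8364 |R|=1.6171  x_hi=-0.2561 |R|=0.7739
  mid=-1.54627 |R|=0.03303 →hi
  mid=-2.19135 |R|=0.54416 →hi
  mid=-2.51389 |R|=1.00189 →lo
  mid=-2.35262 |R|=0.75544 →hi
  mid=-2.43326 |R|=0.87400 →hi
  mid=-2.47358 |R|=0.93675 →hi
  mid=-2.49374 |R|=0.96902 →hi
  mid=-2.50381 |R|=0.98538 →hi
  ...
  [-2.51279,-2.51263] ⇒ x*=-2.5127
Stable set (-2.5127, 0).

left endpoint -2.5127.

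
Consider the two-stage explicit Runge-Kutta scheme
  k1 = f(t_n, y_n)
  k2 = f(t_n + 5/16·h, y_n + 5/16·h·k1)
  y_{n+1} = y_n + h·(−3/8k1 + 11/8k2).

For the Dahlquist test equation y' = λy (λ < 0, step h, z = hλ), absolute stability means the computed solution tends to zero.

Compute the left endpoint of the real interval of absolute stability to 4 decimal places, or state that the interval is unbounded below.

left endpoint -2.3273.

Test eqn y'=λy, z=hλ:
  k1=λy_n ⇒ h·k1=z·y_n;  k2=λ(1+5/16z)y_n ⇒ h·k2=z(1+5/16z)y_n
  y_{n+1}/y_n = 1 − 3/8z + 11/8z(1+5/16z) = 1 + z + 55/128z²
  R(z) = 1 + z + 55/128z².

Solve |R(x)|<1 on ℝ⁻.
x=-0.3: |R|=0.7387
R=1: x+55/128x²=0 ⇒ x=−128/55=-2.3273; min R=1−1/(4·55/128)=0.4182>−1
Confirm numerically:
  x=-1.853: |R|=0.62238 <1
  x=-1.267: |R|=0.42277 <1
  x=-1.189: |R|=0.41846 <1
  x=-2.622: |R|=1.33205 >1
  x=-2.550: |R|=1.24404 >1
So |R|<1 on (-2.3273, 0).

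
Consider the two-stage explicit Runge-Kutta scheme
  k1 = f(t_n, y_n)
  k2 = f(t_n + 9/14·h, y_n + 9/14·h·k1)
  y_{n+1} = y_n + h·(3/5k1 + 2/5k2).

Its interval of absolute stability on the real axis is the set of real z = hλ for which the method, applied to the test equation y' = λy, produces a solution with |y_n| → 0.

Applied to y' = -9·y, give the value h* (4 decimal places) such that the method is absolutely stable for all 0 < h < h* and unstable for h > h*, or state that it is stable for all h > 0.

(-3.8889,0); λ=-9 ⇒ h* = (35/9)/9 = 0.4321.

Test eqn y'=λy, z=hλ:
  k1=λy_n ⇒ h·k1=z·y_n;  k2=λ(1+9/14z)y_n ⇒ h·k2=z(1+9/14z)y_n
  y_{n+1}/y_n = 1 + 3/5z + 2/5z(1+9/14z) = 1 + z + 9/35z²
  Hence R(z) = 1 + z + 9/35z².

Solve |R(x)|<1 on ℝ⁻.
x=-1.24: |R|=0.1554
R=1: x+9/35x²=0 ⇒ x=−35/9=-3.8889; min R=1−1/(4·9/35)=0.0278>−1
Confirm numerically:
  x=-3.371: |R|=0.55108 <1
  x=-2.017: |R|=0.02913 <1
  x=-1.564: |R|=0.06500 <1
  x=-4.180: |R|=1.31290 >1
  x=-3.961: |R|=1.07345 >1
So |R|<1 on (-3.8889, 0).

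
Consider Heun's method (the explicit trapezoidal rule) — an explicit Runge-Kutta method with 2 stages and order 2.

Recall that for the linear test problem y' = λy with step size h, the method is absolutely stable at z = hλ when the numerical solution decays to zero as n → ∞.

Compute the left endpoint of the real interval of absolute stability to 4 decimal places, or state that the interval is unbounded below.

z* = -2.0000.

Test eqn y'=λy, z=hλ:
  order 2, 2-stage ⇒ R(z)=1+z+z^2/2
  (e.g. R(-0.87)=0.50845, |R|=0.50845)

Need |R(x)|<1, x<0.
x=-0.87: |R|=0.5085
|R(-2.16)|=1.1728 |R(-1.27)|=0.5364 |R(-1.18)|=0.5162
Bisect:
  x_lo=-2.7685 |R|=2.0638  x_hi=-0.3815 |R|=0.6913
  mid=-1.57500 |R|=0.66531 →hi
  mid=-2.17174 |R|=1.18649 →lo
  mid=-1.87337 |R|=0.88139 →hi
  mid=-2.02256 |R|=1.02281 →lo
  mid=-1.94797 |R|=0.94932 →hi
  mid=-1.98526 |R|=0.98537 →hi
  mid=-2.00391 |R|=1.00392 →lo
  mid=-1.99459 |R|=0.99460 →hi
  mid=-1.99925 |R|=0.99925 →hi
  ...
  [-2.00012,-1.99998] ⇒ x*=-2.0000
Stable set (-2.0000, 0).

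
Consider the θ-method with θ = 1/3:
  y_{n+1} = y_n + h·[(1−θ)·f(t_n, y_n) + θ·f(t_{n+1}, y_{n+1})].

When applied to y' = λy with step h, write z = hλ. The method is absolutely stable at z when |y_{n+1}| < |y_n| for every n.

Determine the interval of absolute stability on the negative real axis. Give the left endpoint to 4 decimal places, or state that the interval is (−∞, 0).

With y'=λy (z=hλ):
  y_{n+1} = y_n + z·[2/3·y_n + 1/3·y_{n+1}] ⇒ (1 − 1/3z)y_{n+1} = (1 + 2/3z)y_n
  R(z) = (1 + 2/3z)/(1 − 1/3z).

Find x<0 with |R(x)|<1.
x=-0.51: |R|=0.5641
R=−1: 1+2/3x = −1+1/3x ⇒ -1/3x=2 ⇒ x=2/(-1/3)=-6.0000
Confirm numerically:
  x=-5.718: |R|=0.96765 <1
  x=-5.303: |R|=0.91605 <1
  x=-3.127: |R|=0.53109 <1
  x=-2.800: |R|=0.44828 <1
  x=-6.425: |R|=1.04509 >1
  x=-6.088: |R|=1.00968 >1
Interval (-6.0000, 0).

(-6.0000, 0).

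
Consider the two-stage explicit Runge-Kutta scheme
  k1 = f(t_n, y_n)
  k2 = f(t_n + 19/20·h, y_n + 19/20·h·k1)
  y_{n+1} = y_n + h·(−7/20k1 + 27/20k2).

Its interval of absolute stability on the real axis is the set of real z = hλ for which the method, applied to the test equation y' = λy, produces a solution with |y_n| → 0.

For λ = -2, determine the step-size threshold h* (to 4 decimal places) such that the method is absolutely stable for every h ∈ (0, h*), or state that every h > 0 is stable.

(-0.7797,0); λ=-2 ⇒ h* = (400/513)/2 = 0.3899.

With y'=λy (z=hλ):
  k1=λy_n ⇒ h·k1=z·y_n;  k2=λ(1+19/20z)y_n ⇒ h·k2=z(1+19/20z)y_n
  y_{n+1}/y_n = 1 − 7/20z + 27/20z(1+19/20z) = 1 + z + 513/400z²
  Hence R(z) = 1 + z + 513/400z².

Boundary: |R(x)|=1, x<0.
x=-1.69: |R|=2.9729
R=1: x+513/400x²=0 ⇒ x=−400/513=-0.7797; min R=1−1/(4·513/400)=0.8051>−1
Confirm numerically:
  x=-0.724: |R|=0.94826 <1
  x=-0.612: |R|=0.86835 <1
  x=-0.564: |R|=0.84396 <1
  x=-0.367: |R|=0.80574 <1
  x=-1.237: |R|=1.72544 >1
  x=-1.004: |R|=1.28878 >1
  x=-0.802: |R|=1.02291 >1
Stable set (-0.7797, 0).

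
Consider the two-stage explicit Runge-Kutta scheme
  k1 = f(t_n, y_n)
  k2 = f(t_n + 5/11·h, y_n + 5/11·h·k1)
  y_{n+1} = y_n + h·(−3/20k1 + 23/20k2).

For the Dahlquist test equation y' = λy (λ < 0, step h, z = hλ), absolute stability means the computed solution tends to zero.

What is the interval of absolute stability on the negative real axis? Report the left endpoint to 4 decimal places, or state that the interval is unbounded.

With y'=λy (z=hλ):
  k1=λy_n ⇒ h·k1=z·y_n;  k2=λ(1+5/11z)y_n ⇒ h·k2=z(1+5/11z)y_n
  y_{n+1}/y_n = 1 − 3/20z + 23/20z(1+5/11z) = 1 + z + 23/44z²
  R(z) = 1 + z + 23/44z².

Solve |R(x)|<1 on ℝ⁻.
x=-0.84: |R|=0.5288
R=1: x+23/44x²=0 ⇒ x=−44/23=-1.9130; min R=1−1/(4·23/44)=0.5217>−1
Confirm numerically:
  x=-1.624: |R|=0.75463 <1
  x=-0.850: |R|=0.52767 <1
  x=-0.834: |R|=0.52959 <1
  x=-0.780: |R|=0.53803 <1
  x=-2.273: |R|=1.42769 >1
  x=-2.220: |R|=1.35621 >1
Interval (-1.9130, 0).

(-1.9130, 0).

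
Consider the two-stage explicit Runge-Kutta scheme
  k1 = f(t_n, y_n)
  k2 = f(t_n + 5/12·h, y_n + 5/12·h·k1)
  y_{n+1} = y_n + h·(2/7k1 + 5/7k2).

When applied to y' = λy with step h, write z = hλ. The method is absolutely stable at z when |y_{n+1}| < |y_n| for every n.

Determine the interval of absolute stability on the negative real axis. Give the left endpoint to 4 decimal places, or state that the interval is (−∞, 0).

(-3.3600, 0).

Set f=λy, z=hλ:
  k1=λy_n ⇒ h·k1=z·y_n;  k2=λ(1+5/12z)y_n ⇒ h·k2=z(1+5/12z)y_n
  y_{n+1}/y_n = 1 + 2/7z + 5/7z(1+5/12z) = 1 + z + 25/84z²
  ⇒ R(z) = 1 + z + 25/84z².

Solve |R(x)|<1 on ℝ⁻.
x=-0.65: |R|=0.4757
R=1: x+25/84x²=0 ⇒ x=−84/25=-3.3600; min R=1−1/(4·25/84)=0.1600>−1
Confirm numerically:
  x=-3.268: |R|=0.91052 <1
  x=-2.876: |R|=0.58572 <1
  x=-2.785: |R|=0.52340 <1
  x=-2.419: |R|=0.32254 <1
  x=-3.938: |R|=1.67743 >1
  x=-3.854: |R|=1.56663 >1
  x=-3.628: |R|=1.28938 >1
Interval (-3.3600, 0).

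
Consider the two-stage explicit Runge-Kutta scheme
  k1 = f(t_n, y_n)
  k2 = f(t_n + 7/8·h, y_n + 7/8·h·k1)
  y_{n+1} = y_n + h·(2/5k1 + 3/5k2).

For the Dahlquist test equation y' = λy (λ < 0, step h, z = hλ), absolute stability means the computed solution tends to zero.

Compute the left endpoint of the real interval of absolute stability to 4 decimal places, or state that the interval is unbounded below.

left endpoint -1.9048.

With y'=λy (z=hλ):
  k1=λy_n ⇒ h·k1=z·y_n;  k2=λ(1+7/8z)y_n ⇒ h·k2=z(1+7/8z)y_n
  y_{n+1}/y_n = 1 + 2/5z + 3/5z(1+7/8z) = 1 + z + 21/40z²
  R(z) = 1 + z + 21/40z².

Need |R(x)|<1, x<0.
x=-0.36: |R|=0.7080
R=1: x+21/40x²=0 ⇒ x=−40/21=-1.9048; min R=1−1/(4·21/40)=0.5238>−1
Confirm numerically:
  x=-1.835: |R|=0.93279 <1
  x=-1.135: |R|=0.54132 <1
  x=-1.046: |R|=0.52841 <1
  x=-0.867: |R|=0.52764 <1
  x=-2.374: |R|=1.58483 >1
  x=-2.258: |R|=1.41875 >1
Stable set (-1.9048, 0).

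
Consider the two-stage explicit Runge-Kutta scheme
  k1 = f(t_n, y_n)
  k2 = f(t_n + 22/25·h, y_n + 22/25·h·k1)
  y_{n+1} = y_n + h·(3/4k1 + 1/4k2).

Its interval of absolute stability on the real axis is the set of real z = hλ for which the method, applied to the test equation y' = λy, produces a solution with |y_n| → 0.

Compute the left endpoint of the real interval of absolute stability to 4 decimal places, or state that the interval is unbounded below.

left endpoint -4.5455.

With y'=λy (z=hλ):
  k1=λy_n ⇒ h·k1=z·y_n;  k2=λ(1+22/25z)y_n ⇒ h·k2=z(1+22/25z)y_n
  y_{n+1}/y_n = 1 + 3/4z + 1/4z(1+22/25z) = 1 + z + 11/50z²
  ⇒ R(z) = 1 + z + 11/50z².

Need |R(x)|<1, x<0.
x=-0.38: |R|=0.6518
R=1: x+11/50x²=0 ⇒ x=−50/11=-4.5455; min R=1−1/(4·11/50)=-0.1364>−1
Confirm numerically:
  x=-3.637: |R|=0.27311 <1
  x=-3.422: |R|=0.15422 <1
  x=-2.434: |R|=0.13064 <1
  x=-2.091: |R|=0.12910 <1
  x=-4.871: |R|=1.34886 >1
  x=-4.761: |R|=1.22577 >1
  x=-4.577: |R|=1.03176 >1
Stable set (-4.5455, 0).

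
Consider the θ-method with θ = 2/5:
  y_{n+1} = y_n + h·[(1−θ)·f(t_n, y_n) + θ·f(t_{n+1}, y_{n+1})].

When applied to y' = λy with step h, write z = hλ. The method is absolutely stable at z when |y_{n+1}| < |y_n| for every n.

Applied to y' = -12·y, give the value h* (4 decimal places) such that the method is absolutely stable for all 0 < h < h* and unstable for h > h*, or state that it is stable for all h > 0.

On y'=λy, z=hλ:
  y_{n+1} = y_n + z·[3/5·y_n + 2/5·y_{n+1}] ⇒ (1 − 2/5z)y_{n+1} = (1 + 3/5z)y_n
  R(z) = (1 + 3/5z)/(1 − 2/5z).

Boundary: |R(x)|=1, x<0.
x=-1.37: |R|=0.1150
R=−1: 1+3/5x = −1+2/5x ⇒ -1/5x=2 ⇒ x=2/(-1/5)=-10.0000
Confirm numerically:
  x=-9.458: |R|=0.97734 <1
  x=-8.922: |R|=0.95281 <1
  x=-8.549: |R|=0.93434 <1
  x=-7.684: |R|=0.88629 <1
  x=-10.304: |R|=1.01187 >1
  x=-10.171: |R|=1.00675 >1
  x=-10.044: |R|=1.00175 >1
Interval (-10.0000, 0).

(-10.0000,0); λ=-12 ⇒ h* = (10)/12 = 0.8333.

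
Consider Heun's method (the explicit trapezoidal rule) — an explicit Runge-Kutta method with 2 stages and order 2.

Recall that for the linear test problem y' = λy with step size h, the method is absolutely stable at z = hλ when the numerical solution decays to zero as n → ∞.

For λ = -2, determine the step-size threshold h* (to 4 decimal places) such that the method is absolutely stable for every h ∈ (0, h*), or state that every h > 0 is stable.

(-2.0000,0); λ=-2 ⇒ h* = 1.0000.

On y'=λy, z=hλ:
  order 2, 2-stage ⇒ R(z)=1+z+z^2/2
  (e.g. R(-1.22)=0.52420, |R|=0.52420)

Need |R(x)|<1, x<0.
x=-1.22: |R|=0.5242
|R(-1.16)|=0.5128 |R(-1)|=0.5000 |R(-0.96)|=0.5008
Bisect:
  x_lo=-2.5316 |R|=1.6729  x_hi=-0.1887 |R|=0.8291
  mid=-1.36015 |R|=0.56486 →hi
  mid=-1.94586 |R|=0.94733 →hi
  mid=-2.23872 |R|=1.26721 →lo
  mid=-2.09229 |R|=1.09655 →lo
  mid=-2.01908 |R|=1.01926 →lo
  mid=-1.98247 |R|=0.98262 →hi
  mid=-2.00077 |R|=1.00077 →lo
  ...
  [-2.00006,-1.99992] ⇒ x*=-2.0000
Stable set (-2.0000, 0).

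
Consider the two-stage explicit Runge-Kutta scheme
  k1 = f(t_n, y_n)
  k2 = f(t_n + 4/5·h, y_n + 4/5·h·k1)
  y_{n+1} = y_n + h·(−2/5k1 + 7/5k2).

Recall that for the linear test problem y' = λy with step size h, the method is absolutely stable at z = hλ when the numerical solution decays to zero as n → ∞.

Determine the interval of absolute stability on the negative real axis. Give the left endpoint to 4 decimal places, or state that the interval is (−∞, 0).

On y'=λy, z=hλ:
  k1=λy_n ⇒ h·k1=z·y_n;  k2=λ(1+4/5z)y_n ⇒ h·k2=z(1+4/5z)y_n
  y_{n+1}/y_n = 1 − 2/5z + 7/5z(1+4/5z) = 1 + z + 28/25z²
  ⇒ R(z) = 1 + z + 28/25z².

Boundary: |R(x)|=1, x<0.
x=-1.48: |R|=1.9732
R=1: x+28/25x²=0 ⇒ x=−25/28=-0.8929; min R=1−1/(4·28/25)=0.7768>−1
Confirm numerically:
  x=-0.797: |R|=0.91443 <1
  x=-0.775: |R|=0.89770 <1
  x=-0.576: |R|=0.79559 <1
  x=-0.468: |R|=0.77731 <1
  x=-1.373: |R|=1.73834 >1
  x=-1.184: |R|=1.38608 >1
Interval (-0.8929, 0).

z∈(-0.8929,0).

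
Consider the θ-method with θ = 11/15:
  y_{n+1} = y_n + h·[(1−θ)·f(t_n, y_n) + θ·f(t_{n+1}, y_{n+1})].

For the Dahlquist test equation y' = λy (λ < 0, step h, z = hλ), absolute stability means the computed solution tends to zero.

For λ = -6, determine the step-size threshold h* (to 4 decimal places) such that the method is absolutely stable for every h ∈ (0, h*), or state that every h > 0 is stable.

unbounded; (−∞, 0). Any h>0 works for λ=-6.

With y'=λy (z=hλ):
  y_{n+1} = y_n + z·[4/15·y_n + 11/15·y_{n+1}] ⇒ (1 − 11/15z)y_{n+1} = (1 + 4/15z)y_n
  R(z) = (1 + 4/15z)/(1 − 11/15z).

Need |R(x)|<1, x<0.
x=-1.15: |R|=0.3761
x=-2: |R|=0.1892
x=-10: |R|=0.2000
x=-100: |R|=0.3453
θ=11/15≥1/2 ⇒ |1+4/15x|<|1−11/15x| ∀x<0 ⇒ unbounded interval.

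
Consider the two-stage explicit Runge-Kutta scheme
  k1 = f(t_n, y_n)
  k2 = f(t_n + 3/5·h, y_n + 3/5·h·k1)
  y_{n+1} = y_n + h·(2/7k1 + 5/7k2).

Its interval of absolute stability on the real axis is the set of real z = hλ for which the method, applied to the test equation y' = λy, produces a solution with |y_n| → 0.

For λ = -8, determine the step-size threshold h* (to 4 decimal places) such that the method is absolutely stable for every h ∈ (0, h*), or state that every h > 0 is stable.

With y'=λy (z=hλ):
  k1=λy_n ⇒ h·k1=z·y_n;  k2=λ(1+3/5z)y_n ⇒ h·k2=z(1+3/5z)y_n
  y_{n+1}/y_n = 1 + 2/7z + 5/7z(1+3/5z) = 1 + z + 3/7z²
  so R(z) = 1 + z + 3/7z².

Solve |R(x)|<1 on ℝ⁻.
x=-1.01: |R|=0.4272
R=1: x+3/7x²=0 ⇒ x=−7/3=-2.3333; min R=1−1/(4·3/7)=0.4167>−1
Confirm numerically:
  x=-2.199: |R|=0.87340 <1
  x=-2.010: |R|=0.72147 <1
  x=-1.063: |R|=0.42127 <1
  x=-2.840: |R|=1.61669 >1
  x=-2.745: |R|=1.48430 >1
  x=-2.398: |R|=1.06646 >1
Interval (-2.3333, 0).

(-2.3333,0); λ=-8 ⇒ h* = (7/3)/8 = 0.2917.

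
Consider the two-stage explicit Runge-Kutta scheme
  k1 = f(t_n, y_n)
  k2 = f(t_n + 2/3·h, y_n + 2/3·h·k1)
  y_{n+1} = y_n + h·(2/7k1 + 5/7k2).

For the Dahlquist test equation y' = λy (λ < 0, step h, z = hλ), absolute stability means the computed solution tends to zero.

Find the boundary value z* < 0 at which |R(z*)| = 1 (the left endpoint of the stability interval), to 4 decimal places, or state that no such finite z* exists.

Test eqn y'=λy, z=hλ:
  k1=λy_n ⇒ h·k1=z·y_n;  k2=λ(1+2/3z)y_n ⇒ h·k2=z(1+2/3z)y_n
  y_{n+1}/y_n = 1 + 2/7z + 5/7z(1+2/3z) = 1 + z + 10/21z²
  ⇒ R(z) = 1 + z + 10/21z².

Find x<0 with |R(x)|<1.
x=-0.69: |R|=0.5367
R=1: x+10/21x²=0 ⇒ x=−21/10=-2.1000; min R=1−1/(4·10/21)=0.4750>−1
Confirm numerically:
  x=-1.947: |R|=0.85815 <1
  x=-1.705: |R|=0.67930 <1
  x=-1.637: |R|=0.63908 <1
  x=-2.645: |R|=1.68644 >1
  x=-2.628: |R|=1.66075 >1
  x=-2.556: |R|=1.55502 >1
So |R|<1 on (-2.1000, 0).

left endpoint -2.1000.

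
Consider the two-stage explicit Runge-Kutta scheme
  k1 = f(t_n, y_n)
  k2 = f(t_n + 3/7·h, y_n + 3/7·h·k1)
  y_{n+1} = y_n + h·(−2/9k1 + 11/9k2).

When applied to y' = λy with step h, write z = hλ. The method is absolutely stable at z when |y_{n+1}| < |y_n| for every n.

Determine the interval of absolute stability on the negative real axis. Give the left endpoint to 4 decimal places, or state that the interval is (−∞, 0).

z∈(-1.9091,0).

Set f=λy, z=hλ:
  k1=λy_n ⇒ h·k1=z·y_n;  k2=λ(1+3/7z)y_n ⇒ h·k2=z(1+3/7z)y_n
  y_{n+1}/y_n = 1 − 2/9z + 11/9z(1+3/7z) = 1 + z + 11/21z²
  ⇒ R(z) = 1 + z + 11/21z².

Solve |R(x)|<1 on ℝ⁻.
x=-1.31: |R|=0.5889
R=1: x+11/21x²=0 ⇒ x=−21/11=-1.9091; min R=1−1/(4·11/21)=0.5227>−1
Confirm numerically:
  x=-1.716: |R|=0.82644 <1
  x=-1.332: |R|=0.59736 <1
  x=-1.160: |R|=0.54484 <1
  x=-0.975: |R|=0.52295 <1
  x=-2.410: |R|=1.63234 >1
  x=-2.183: |R|=1.31321 >1
  x=-1.960: |R|=1.05227 >1
Interval (-1.9091, 0).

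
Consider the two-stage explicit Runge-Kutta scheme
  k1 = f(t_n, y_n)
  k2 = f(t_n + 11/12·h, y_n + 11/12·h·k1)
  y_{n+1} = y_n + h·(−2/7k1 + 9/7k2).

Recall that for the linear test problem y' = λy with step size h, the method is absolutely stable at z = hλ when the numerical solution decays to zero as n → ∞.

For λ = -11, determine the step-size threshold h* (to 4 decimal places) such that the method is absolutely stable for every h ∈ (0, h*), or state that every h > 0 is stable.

On y'=λy, z=hλ:
  k1=λy_n ⇒ h·k1=z·y_n;  k2=λ(1+11/12z)y_n ⇒ h·k2=z(1+11/12z)y_n
  y_{n+1}/y_n = 1 − 2/7z + 9/7z(1+11/12z) = 1 + z + 33/28z²
  R(z) = 1 + z + 33/28z².

Solve |R(x)|<1 on ℝ⁻.
x=-0.97: |R|=1.1389
R=1: x+33/28x²=0 ⇒ x=−28/33=-0.8485; min R=1−1/(4·33/28)=0.7879>−1
Confirm numerically:
  x=-0.586: |R|=0.81872 <1
  x=-0.552: |R|=0.80712 <1
  x=-0.442: |R|=0.78825 <1
  x=-1.282: |R|=1.65501 >1
  x=-1.245: |R|=1.58182 >1
So |R|<1 on (-0.8485, 0).

(-0.8485,0); λ=-11 ⇒ h* = (28/33)/11 = 0.0771.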